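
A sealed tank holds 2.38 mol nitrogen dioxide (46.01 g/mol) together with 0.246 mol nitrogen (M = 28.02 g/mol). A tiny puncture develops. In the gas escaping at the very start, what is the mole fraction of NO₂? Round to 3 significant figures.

Each component's effusion rate ∝ (its partial pressure)·(1/√M) ∝ n_i/√M_i.
x_NO₂(eff) = (n_NO₂/√M_NO₂) / (n_NO₂/√M_NO₂ + n_N₂/√M_N₂)
= (2.38/√46.01) / (2.38/√46.01 + 0.246/√28.02) = 0.3509/(0.3509 + 0.04647) = 0.883.

0.883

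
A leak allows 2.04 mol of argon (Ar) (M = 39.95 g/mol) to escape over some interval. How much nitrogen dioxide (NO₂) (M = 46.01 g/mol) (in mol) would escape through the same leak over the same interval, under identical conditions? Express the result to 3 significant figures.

Graham's law gives rate_NO₂/rate_Ar = √(M_Ar/M_NO₂) = √(39.95/46.01) = √0.8683 = 0.9318.
So the amount for NO₂ is 2.04 × 0.9318 = 1.90 mol.

1.90 mol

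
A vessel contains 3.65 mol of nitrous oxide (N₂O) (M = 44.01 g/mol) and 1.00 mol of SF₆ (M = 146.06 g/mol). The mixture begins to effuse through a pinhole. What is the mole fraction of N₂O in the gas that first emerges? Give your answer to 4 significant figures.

Each component's effusion rate ∝ (its partial pressure)·(1/√M) ∝ n_i/√M_i.
Mole fraction of N₂O in the effusate = (n_N₂O/√M_N₂O) / (n_N₂O/√M_N₂O + n_SF₆/√M_SF₆)
= (3.65/√44.01) / (3.65/√44.01 + 1.00/√146.06) = 0.5502/(0.5502 + 0.08274) = 0.8693.

0.8693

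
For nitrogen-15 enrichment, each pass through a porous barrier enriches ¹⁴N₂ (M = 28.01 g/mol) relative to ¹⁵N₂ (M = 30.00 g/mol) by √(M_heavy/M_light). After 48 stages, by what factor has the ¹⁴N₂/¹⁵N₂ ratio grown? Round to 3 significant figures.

5.19

After 48 stages the ratio has grown by (√(30.00/28.01))^48 = (30.00/28.01)^(48/2).
= 1.07105^24 = 5.19.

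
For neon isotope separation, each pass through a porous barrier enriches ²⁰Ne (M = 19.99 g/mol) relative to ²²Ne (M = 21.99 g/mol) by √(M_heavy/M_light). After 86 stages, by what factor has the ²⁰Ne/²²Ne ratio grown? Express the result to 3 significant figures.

60.4

The single-stage factor is √(M_heavy/M_light), so 86 stages give [√(21.99/19.99)]^86 = (21.99/19.99)^(86/2).
= 1.10005^43 = 60.4.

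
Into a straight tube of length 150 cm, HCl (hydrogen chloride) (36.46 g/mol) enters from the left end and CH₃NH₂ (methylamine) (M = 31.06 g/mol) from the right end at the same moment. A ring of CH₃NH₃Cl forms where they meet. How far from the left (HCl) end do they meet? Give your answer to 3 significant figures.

The fronts meet when d_HCl + d_CH₃NH₂ = L with d_HCl/d_CH₃NH₂ = √(M_CH₃NH₂/M_HCl) (Graham's law). Here √(M_CH₃NH₂/M_HCl) = √(31.06/36.46) = 0.9230.
With d_HCl + d_CH₃NH₂ = 150 cm, d_CH₃NH₂ = 150/(1 + 0.9230) = 78.00 cm.
d_HCl = 150 − 78.00 = 72.0 cm.

72.0 cm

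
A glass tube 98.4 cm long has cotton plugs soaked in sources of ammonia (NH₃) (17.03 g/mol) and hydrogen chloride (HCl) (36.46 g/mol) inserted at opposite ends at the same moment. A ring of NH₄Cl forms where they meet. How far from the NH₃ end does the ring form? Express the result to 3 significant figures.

58.5 cm

Distances travelled in equal time are proportional to diffusion rates, so d_NH₃/d_HCl = √(M_HCl/M_NH₃) = √(36.46/17.03) = 1.463.
With d_NH₃ + d_HCl = 98.4 cm, d_HCl = 98.4/(1 + 1.463) = 39.95 cm.
d_NH₃ = 98.4 − 39.95 = 58.5 cm.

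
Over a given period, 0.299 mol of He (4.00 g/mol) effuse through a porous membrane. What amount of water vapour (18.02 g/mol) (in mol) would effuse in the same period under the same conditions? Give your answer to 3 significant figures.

0.141 mol

Graham's law gives rate_H₂O/rate_He = √(M_He/M_H₂O) = √(4.00/18.02) = √0.2220 = 0.4711.
So the amount for H₂O is 0.299 × 0.4711 = 0.141 mol.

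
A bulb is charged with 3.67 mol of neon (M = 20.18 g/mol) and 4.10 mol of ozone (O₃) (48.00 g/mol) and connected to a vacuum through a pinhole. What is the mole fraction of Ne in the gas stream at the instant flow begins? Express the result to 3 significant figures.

Rate_i ∝ x_i/√M_i (Graham's law weighted by mole fraction), so the effusate composition follows n_i/√M_i.
x_Ne(eff) = (n_Ne/√M_Ne) / (n_Ne/√M_Ne + n_O₃/√M_O₃)
= (3.67/√20.18) / (3.67/√20.18 + 4.10/√48.00) = 0.8170/(0.8170 + 0.5918) = 0.580.

0.580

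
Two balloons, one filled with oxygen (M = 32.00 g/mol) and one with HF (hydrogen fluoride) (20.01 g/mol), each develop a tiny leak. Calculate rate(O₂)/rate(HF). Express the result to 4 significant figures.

From Graham's law, rate_O₂/rate_HF = √(M_HF/M_O₂) = √(20.01/32.00) = √0.6253 = 0.7908.

0.7908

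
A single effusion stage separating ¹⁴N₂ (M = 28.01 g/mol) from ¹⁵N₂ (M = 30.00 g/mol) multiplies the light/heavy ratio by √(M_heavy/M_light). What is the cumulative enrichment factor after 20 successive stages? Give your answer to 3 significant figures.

After 20 stages the ratio has grown by (√(30.00/28.01))^20 = (30.00/28.01)^(20/2).
= 1.07105^10 = 1.99.

1.99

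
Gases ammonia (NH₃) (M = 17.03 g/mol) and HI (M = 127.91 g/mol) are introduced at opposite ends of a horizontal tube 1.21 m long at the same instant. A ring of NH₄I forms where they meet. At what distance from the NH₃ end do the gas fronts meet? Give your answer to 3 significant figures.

0.887 m

The fronts meet when d_NH₃ + d_HI = L with d_NH₃/d_HI = √(M_HI/M_NH₃) (Graham's law). Here √(M_HI/M_NH₃) = √(127.91/17.03) = 2.741.
With d_NH₃ + d_HI = 1.21 m, d_HI = 1.21/(1 + 2.741) = 0.3235 m.
d_NH₃ = 1.21 − 0.3235 = 0.887 m.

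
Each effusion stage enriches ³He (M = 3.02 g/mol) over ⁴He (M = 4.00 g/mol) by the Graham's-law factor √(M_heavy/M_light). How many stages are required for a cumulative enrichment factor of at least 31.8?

Single-stage factor α = √(4.00/3.02), so ln α = ½ ln(1.32450) = 0.1405.
Need α^N ≥ 31.8 ⇒ N ≥ ln(31.8) / ln α = 3.459 / 0.1405 = 24.62.
So at least 25 stages are needed.

25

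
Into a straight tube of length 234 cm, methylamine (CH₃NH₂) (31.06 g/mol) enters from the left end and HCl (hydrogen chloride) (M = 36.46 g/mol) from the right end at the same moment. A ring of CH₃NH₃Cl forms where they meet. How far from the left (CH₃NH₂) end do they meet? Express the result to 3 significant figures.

The fronts meet when d_CH₃NH₂ + d_HCl = L with d_CH₃NH₂/d_HCl = √(M_HCl/M_CH₃NH₂) (Graham's law). Here √(M_HCl/M_CH₃NH₂) = √(36.46/31.06) = 1.083.
With d_CH₃NH₂ + d_HCl = 234 cm, d_HCl = 234/(1 + 1.083) = 112.3 cm.
d_CH₃NH₂ = 234 − 112.3 = 122 cm.

122 cm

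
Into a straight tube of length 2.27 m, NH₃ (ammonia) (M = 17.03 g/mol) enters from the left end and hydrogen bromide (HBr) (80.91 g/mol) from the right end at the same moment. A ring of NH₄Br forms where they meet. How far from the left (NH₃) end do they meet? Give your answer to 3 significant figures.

Distances travelled in equal time are proportional to diffusion rates, so d_NH₃/d_HBr = √(M_HBr/M_NH₃) = √(80.91/17.03) = 2.180.
With d_NH₃ + d_HBr = 2.27 m, d_HBr = 2.27/(1 + 2.180) = 0.7139 m.
d_NH₃ = 2.27 − 0.7139 = 1.56 m.

1.56 m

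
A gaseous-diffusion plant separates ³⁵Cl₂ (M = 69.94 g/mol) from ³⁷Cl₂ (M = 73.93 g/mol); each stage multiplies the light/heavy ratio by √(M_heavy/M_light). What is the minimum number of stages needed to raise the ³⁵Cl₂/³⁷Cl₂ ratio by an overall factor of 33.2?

127

With α = √(73.93/69.94) per stage, ln α = ½ ln(1.05705) = 0.02774.
Need α^N ≥ 33.2 ⇒ N ≥ ln(33.2) / ln α = 3.503 / 0.02774 = 126.26.
Minimum whole number of stages: N = 127.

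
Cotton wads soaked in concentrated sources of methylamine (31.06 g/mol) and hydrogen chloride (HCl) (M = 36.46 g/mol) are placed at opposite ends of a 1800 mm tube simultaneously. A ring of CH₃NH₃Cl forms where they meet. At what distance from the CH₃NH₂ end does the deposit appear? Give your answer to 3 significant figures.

The fronts meet when d_CH₃NH₂ + d_HCl = L with d_CH₃NH₂/d_HCl = √(M_HCl/M_CH₃NH₂) (Graham's law). Here √(M_HCl/M_CH₃NH₂) = √(36.46/31.06) = 1.083.
With d_CH₃NH₂ + d_HCl = 1800 mm, d_HCl = 1800/(1 + 1.083) = 864.0 mm.
d_CH₃NH₂ = 1800 − 864.0 = 936 mm.

936 mm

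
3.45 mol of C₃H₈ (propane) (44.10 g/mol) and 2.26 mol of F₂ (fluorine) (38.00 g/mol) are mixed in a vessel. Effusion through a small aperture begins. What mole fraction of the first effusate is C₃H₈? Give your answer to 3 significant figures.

0.586

The effusion rate of species i is ∝ p_i/√M_i ∝ n_i/√M_i.
x_C₃H₈(eff) = (n_C₃H₈/√M_C₃H₈) / (n_C₃H₈/√M_C₃H₈ + n_F₂/√M_F₂)
= (3.45/√44.10) / (3.45/√44.10 + 2.26/√38.00) = 0.5195/(0.5195 + 0.3666) = 0.586.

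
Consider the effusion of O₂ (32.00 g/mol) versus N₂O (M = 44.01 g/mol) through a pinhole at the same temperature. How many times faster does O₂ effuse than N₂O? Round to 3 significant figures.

1.17

From Graham's law, rate_O₂/rate_N₂O = √(M_N₂O/M_O₂) = √(44.01/32.00) = √1.375 = 1.17.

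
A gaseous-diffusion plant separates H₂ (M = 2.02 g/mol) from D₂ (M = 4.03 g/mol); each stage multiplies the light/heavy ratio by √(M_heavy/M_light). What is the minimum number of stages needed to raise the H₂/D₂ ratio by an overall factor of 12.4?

8

With α = √(4.03/2.02) per stage, ln α = ½ ln(1.99505) = 0.3453.
Need α^N ≥ 12.4 ⇒ N ≥ ln(12.4) / ln α = 2.518 / 0.3453 = 7.29.
So at least 8 stages are needed.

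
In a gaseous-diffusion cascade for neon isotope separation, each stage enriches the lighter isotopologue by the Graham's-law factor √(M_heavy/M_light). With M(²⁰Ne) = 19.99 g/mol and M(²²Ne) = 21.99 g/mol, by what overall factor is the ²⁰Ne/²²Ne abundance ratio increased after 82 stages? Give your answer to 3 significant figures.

49.9

After 82 stages the ratio has grown by (√(21.99/19.99))^82 = (21.99/19.99)^(82/2).
= 1.10005^41 = 49.9.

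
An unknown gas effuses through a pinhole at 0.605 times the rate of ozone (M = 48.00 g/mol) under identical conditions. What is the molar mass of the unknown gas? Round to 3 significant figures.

131 g/mol

Since effusion rate ∝ 1/√M, rate_X/rate_O₃ = √(M_O₃/M_X).
0.605 = √(48.00/M_X)
M_X = 48.00 / 0.605² = 48.00 / 0.3660 = 131 g/mol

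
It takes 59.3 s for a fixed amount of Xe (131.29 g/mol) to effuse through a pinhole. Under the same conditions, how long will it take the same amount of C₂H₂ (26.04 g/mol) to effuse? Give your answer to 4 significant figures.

From Graham's law, t_C₂H₂/t_Xe = √(M_C₂H₂/M_Xe) = √(26.04/131.29) = √0.1983 = 0.4454.
So the time for C₂H₂ is 59.3 × 0.4454 = 26.41 s.

26.41 s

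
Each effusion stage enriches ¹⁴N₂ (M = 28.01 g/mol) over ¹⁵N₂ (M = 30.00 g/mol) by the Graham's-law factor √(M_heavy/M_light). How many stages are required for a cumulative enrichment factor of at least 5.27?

Single-stage factor α = √(30.00/28.01), so ln α = ½ ln(1.07105) = 0.03432.
Need α^N ≥ 5.27 ⇒ N ≥ ln(5.27) / ln α = 1.662 / 0.03432 = 48.43.
Rounding up, N = 49 stages.

49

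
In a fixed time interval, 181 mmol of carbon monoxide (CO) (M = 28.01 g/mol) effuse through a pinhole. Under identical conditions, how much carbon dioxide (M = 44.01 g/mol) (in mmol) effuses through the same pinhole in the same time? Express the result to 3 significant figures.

Graham's law gives rate_CO₂/rate_CO = √(M_CO/M_CO₂) = √(28.01/44.01) = √0.6364 = 0.7978.
So the amount for CO₂ is 181 × 0.7978 = 144 mmol.

144 mmol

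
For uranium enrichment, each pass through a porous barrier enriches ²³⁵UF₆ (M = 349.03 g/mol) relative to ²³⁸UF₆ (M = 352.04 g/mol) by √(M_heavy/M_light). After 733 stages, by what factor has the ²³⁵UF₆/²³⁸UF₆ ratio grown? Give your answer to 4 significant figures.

23.27

Each stage multiplies the ratio by α = √(352.04/349.03), so after 733 stages the overall factor is α^733 = (352.04/349.03)^(733/2).
= 1.00862^(733/2) = 23.27.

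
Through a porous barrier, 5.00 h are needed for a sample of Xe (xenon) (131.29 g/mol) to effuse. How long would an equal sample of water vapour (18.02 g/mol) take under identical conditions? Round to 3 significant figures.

1.85 h

Graham's law gives t_H₂O/t_Xe = √(M_H₂O/M_Xe) = √(18.02/131.29) = √0.1373 = 0.3705.
So the time for H₂O is 5.00 × 0.3705 = 1.85 h.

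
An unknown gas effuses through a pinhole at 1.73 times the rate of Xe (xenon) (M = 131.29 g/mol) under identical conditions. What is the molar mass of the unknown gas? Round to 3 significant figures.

Using Graham's law: rate_X/rate_Xe = √(M_Xe/M_X).
1.73 = √(131.29/M_X)
M_X = 131.29 / 1.73² = 131.29 / 2.993 = 43.9 g/mol

43.9 g/mol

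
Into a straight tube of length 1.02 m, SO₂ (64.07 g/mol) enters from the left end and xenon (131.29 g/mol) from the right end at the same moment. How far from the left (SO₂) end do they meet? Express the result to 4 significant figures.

0.6005 m

Distances travelled in equal time are proportional to diffusion rates, so d_SO₂/d_Xe = √(M_Xe/M_SO₂) = √(131.29/64.07) = 1.431.
With d_SO₂ + d_Xe = 1.02 m, d_Xe = 1.02/(1 + 1.431) = 0.4195 m.
d_SO₂ = 1.02 − 0.4195 = 0.6005 m.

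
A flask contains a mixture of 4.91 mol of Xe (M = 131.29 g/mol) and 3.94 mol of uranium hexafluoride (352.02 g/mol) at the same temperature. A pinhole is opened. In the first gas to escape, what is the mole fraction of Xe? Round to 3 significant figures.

Rate_i ∝ x_i/√M_i (Graham's law weighted by mole fraction), so the effusate composition follows n_i/√M_i.
Mole fraction of Xe in the effusate = (n_Xe/√M_Xe) / (n_Xe/√M_Xe + n_UF₆/√M_UF₆)
= (4.91/√131.29) / (4.91/√131.29 + 3.94/√352.02) = 0.4285/(0.4285 + 0.2100) = 0.671.

0.671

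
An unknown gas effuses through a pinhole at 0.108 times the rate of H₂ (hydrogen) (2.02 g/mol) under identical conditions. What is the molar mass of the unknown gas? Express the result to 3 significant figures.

By Graham's law, rate_X/rate_H₂ = √(M_H₂/M_X).
0.108 = √(2.02/M_X)
M_X = 2.02 / 0.108² = 2.02 / 0.01166 = 173 g/mol

173 g/mol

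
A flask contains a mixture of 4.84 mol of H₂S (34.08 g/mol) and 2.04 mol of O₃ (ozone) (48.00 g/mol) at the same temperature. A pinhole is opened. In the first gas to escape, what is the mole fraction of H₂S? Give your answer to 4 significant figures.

Effusion rate of each component ∝ n_i/√M_i (partial pressure × 1/√M).
Mole fraction of H₂S in the effusate = (n_H₂S/√M_H₂S) / (n_H₂S/√M_H₂S + n_O₃/√M_O₃)
= (4.84/√34.08) / (4.84/√34.08 + 2.04/√48.00) = 0.8291/(0.8291 + 0.2944) = 0.7379.

0.7379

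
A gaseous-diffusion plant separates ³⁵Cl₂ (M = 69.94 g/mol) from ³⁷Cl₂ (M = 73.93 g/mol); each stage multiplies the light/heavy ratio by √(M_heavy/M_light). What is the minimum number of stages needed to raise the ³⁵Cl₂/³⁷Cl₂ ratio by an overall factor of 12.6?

92

Per stage α = (73.93/69.94)^(1/2) = 1.05705^0.5, giving ln α = 0.02774.
Need α^N ≥ 12.6 ⇒ N ≥ ln(12.6) / ln α = 2.534 / 0.02774 = 91.34.
Minimum whole number of stages: N = 92.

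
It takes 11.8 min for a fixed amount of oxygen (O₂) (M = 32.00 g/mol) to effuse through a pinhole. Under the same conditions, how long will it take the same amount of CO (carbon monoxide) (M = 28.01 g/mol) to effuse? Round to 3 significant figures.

Using Graham's law: t_CO/t_O₂ = √(M_CO/M_O₂) = √(28.01/32.00) = √0.8753 = 0.9356.
So the time for CO is 11.8 × 0.9356 = 11.0 min.

11.0 min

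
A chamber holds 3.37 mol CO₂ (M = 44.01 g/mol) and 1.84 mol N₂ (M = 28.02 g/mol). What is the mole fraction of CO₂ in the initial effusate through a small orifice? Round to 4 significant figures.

The effusion rate of species i is ∝ p_i/√M_i ∝ n_i/√M_i.
So x_CO₂ in the escaping gas = (n_CO₂/√M_CO₂) / Σ(n_i/√M_i)
= (3.37/√44.01) / (3.37/√44.01 + 1.84/√28.02) = 0.5080/(0.5080 + 0.3476) = 0.5937.

0.5937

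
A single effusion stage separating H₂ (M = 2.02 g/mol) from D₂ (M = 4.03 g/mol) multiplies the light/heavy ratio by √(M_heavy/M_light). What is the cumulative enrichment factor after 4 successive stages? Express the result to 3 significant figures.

3.98

Overall factor = α^4 with α = √(4.03/2.02), i.e. (4.03/2.02)^(4/2).
= 1.99505^2 = 3.98.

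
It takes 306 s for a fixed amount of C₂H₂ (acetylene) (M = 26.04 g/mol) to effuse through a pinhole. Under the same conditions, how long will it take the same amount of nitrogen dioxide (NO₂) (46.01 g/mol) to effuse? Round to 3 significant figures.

From Graham's law, t_NO₂/t_C₂H₂ = √(M_NO₂/M_C₂H₂) = √(46.01/26.04) = √1.767 = 1.329.
So the time for NO₂ is 306 × 1.329 = 407 s.

407 s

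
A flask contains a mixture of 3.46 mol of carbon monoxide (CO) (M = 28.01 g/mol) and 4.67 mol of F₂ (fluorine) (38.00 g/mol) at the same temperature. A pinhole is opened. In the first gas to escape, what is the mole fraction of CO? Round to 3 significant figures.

0.463

Rate_i ∝ x_i/√M_i (Graham's law weighted by mole fraction), so the effusate composition follows n_i/√M_i.
x_CO(eff) = (n_CO/√M_CO) / (n_CO/√M_CO + n_F₂/√M_F₂)
= (3.46/√28.01) / (3.46/√28.01 + 4.67/√38.00) = 0.6538/(0.6538 + 0.7576) = 0.463.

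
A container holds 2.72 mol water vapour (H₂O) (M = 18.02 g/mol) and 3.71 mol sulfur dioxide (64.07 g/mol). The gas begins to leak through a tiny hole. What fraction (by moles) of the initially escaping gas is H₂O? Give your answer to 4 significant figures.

Rate_i ∝ x_i/√M_i (Graham's law weighted by mole fraction), so the effusate composition follows n_i/√M_i.
So x_H₂O in the escaping gas = (n_H₂O/√M_H₂O) / Σ(n_i/√M_i)
= (2.72/√18.02) / (2.72/√18.02 + 3.71/√64.07) = 0.6408/(0.6408 + 0.4635) = 0.5803.

0.5803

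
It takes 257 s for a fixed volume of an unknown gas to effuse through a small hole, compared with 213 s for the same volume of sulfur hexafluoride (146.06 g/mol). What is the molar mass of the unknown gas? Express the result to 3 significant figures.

Since effusion rate ∝ 1/√M, t_X/t_SF₆ = √(M_X/M_SF₆).
257/213 = 1.207 = √(M_X/146.06)
M_X = 146.06 × 1.207² = 146.06 × 1.456 = 213 g/mol

213 g/mol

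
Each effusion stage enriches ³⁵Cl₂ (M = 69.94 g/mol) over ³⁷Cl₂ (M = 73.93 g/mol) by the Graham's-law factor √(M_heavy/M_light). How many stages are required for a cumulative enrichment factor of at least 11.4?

88

Single-stage factor α = √(73.93/69.94), so ln α = ½ ln(1.05705) = 0.02774.
Need α^N ≥ 11.4 ⇒ N ≥ ln(11.4) / ln α = 2.434 / 0.02774 = 87.73.
Minimum whole number of stages: N = 88.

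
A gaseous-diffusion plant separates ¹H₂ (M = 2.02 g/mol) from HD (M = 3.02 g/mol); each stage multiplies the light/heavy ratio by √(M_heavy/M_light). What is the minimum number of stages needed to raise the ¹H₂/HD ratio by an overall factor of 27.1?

17

Per stage α = (3.02/2.02)^(1/2) = 1.49505^0.5, giving ln α = 0.2011.
Need α^N ≥ 27.1 ⇒ N ≥ ln(27.1) / ln α = 3.300 / 0.2011 = 16.41.
Minimum whole number of stages: N = 17.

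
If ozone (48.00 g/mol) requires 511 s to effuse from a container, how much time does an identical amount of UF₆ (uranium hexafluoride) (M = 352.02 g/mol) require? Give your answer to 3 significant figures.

1380 s

Using Graham's law: t_UF₆/t_O₃ = √(M_UF₆/M_O₃) = √(352.02/48.00) = √7.334 = 2.708.
So the time for UF₆ is 511 × 2.708 = 1380 s.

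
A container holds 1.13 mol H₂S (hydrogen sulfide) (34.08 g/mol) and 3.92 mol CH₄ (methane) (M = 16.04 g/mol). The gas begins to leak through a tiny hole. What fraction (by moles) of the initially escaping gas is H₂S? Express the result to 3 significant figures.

0.165

Each component's effusion rate ∝ (its partial pressure)·(1/√M) ∝ n_i/√M_i.
x_H₂S(eff) = (n_H₂S/√M_H₂S) / (n_H₂S/√M_H₂S + n_CH₄/√M_CH₄)
= (1.13/√34.08) / (1.13/√34.08 + 3.92/√16.04) = 0.1936/(0.1936 + 0.9788) = 0.165.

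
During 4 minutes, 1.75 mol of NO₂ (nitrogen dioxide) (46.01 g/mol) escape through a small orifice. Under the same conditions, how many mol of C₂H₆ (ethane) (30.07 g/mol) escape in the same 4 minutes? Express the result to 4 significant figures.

2.165 mol

Graham's law gives rate_C₂H₆/rate_NO₂ = √(M_NO₂/M_C₂H₆) = √(46.01/30.07) = √1.530 = 1.237.
So the amount for C₂H₆ is 1.75 × 1.237 = 2.165 mol.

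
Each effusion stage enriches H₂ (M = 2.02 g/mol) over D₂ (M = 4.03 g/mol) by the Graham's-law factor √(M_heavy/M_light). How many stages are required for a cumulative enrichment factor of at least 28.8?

With α = √(4.03/2.02) per stage, ln α = ½ ln(1.99505) = 0.3453.
Need α^N ≥ 28.8 ⇒ N ≥ ln(28.8) / ln α = 3.360 / 0.3453 = 9.73.
Minimum whole number of stages: N = 10.

10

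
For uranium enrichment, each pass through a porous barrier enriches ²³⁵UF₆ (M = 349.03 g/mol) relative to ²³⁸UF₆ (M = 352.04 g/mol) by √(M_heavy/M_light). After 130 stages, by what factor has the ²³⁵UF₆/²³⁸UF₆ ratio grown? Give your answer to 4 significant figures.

1.747

The single-stage factor is √(M_heavy/M_light), so 130 stages give [√(352.04/349.03)]^130 = (352.04/349.03)^(130/2).
= 1.00862^65 = 1.747.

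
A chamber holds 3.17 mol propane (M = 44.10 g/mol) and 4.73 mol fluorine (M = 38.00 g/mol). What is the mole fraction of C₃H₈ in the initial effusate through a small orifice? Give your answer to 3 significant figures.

Rate_i ∝ x_i/√M_i (Graham's law weighted by mole fraction), so the effusate composition follows n_i/√M_i.
So x_C₃H₈ in the escaping gas = (n_C₃H₈/√M_C₃H₈) / Σ(n_i/√M_i)
= (3.17/√44.10) / (3.17/√44.10 + 4.73/√38.00) = 0.4774/(0.4774 + 0.7673) = 0.384.

0.384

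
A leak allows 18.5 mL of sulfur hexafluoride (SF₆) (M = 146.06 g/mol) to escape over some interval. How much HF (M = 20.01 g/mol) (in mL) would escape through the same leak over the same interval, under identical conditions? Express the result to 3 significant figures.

50.0 mL

Using Graham's law: rate_HF/rate_SF₆ = √(M_SF₆/M_HF) = √(146.06/20.01) = √7.299 = 2.702.
So the volume for HF is 18.5 × 2.702 = 50.0 mL.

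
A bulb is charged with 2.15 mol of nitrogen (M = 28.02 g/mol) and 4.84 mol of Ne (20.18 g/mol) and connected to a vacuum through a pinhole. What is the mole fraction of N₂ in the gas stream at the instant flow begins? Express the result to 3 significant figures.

0.274

Rate_i ∝ x_i/√M_i (Graham's law weighted by mole fraction), so the effusate composition follows n_i/√M_i.
Mole fraction of N₂ in the effusate = (n_N₂/√M_N₂) / (n_N₂/√M_N₂ + n_Ne/√M_Ne)
= (2.15/√28.02) / (2.15/√28.02 + 4.84/√20.18) = 0.4062/(0.4062 + 1.077) = 0.274.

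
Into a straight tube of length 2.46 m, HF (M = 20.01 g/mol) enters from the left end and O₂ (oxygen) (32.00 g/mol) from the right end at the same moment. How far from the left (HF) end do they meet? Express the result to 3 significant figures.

1.37 m

Graham's law gives d_HF/d_O₂ = rate_HF/rate_O₂ = √(M_O₂/M_HF) = √(32.00/20.01) = 1.265.
With d_HF + d_O₂ = 2.46 m, d_O₂ = 2.46/(1 + 1.265) = 1.086 m.
d_HF = 2.46 − 1.086 = 1.37 m.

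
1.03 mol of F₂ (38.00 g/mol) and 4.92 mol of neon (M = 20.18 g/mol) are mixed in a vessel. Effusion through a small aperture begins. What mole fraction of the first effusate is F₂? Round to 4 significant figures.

Each component's effusion rate ∝ (its partial pressure)·(1/√M) ∝ n_i/√M_i.
Mole fraction of F₂ in the effusate = (n_F₂/√M_F₂) / (n_F₂/√M_F₂ + n_Ne/√M_Ne)
= (1.03/√38.00) / (1.03/√38.00 + 4.92/√20.18) = 0.1671/(0.1671 + 1.095) = 0.1324.

0.1324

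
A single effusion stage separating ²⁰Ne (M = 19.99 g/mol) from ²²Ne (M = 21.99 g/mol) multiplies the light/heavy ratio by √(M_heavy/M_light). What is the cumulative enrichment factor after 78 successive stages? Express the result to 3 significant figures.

41.2

Overall factor = α^78 with α = √(21.99/19.99), i.e. (21.99/19.99)^(78/2).
= 1.10005^39 = 41.2.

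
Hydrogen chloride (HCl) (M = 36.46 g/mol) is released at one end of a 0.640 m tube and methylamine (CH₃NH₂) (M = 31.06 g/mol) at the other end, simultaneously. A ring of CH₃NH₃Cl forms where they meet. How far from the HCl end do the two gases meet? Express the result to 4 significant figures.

The fronts meet when d_HCl + d_CH₃NH₂ = L with d_HCl/d_CH₃NH₂ = √(M_CH₃NH₂/M_HCl) (Graham's law). Here √(M_CH₃NH₂/M_HCl) = √(31.06/36.46) = 0.9230.
With d_HCl + d_CH₃NH₂ = 0.640 m, d_CH₃NH₂ = 0.640/(1 + 0.9230) = 0.3328 m.
d_HCl = 0.640 − 0.3328 = 0.3072 m.

0.3072 m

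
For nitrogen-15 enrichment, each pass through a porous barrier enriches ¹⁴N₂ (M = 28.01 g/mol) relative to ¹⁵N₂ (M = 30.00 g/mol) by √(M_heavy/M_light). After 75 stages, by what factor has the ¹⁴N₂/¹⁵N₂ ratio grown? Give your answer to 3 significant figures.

Overall factor = α^75 with α = √(30.00/28.01), i.e. (30.00/28.01)^(75/2).
= 1.07105^(75/2) = 13.1.

13.1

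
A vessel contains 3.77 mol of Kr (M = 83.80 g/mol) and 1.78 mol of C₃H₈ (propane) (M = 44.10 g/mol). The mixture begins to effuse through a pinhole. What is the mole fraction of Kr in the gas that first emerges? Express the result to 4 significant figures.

0.6057

Rate_i ∝ x_i/√M_i (Graham's law weighted by mole fraction), so the effusate composition follows n_i/√M_i.
So x_Kr in the escaping gas = (n_Kr/√M_Kr) / Σ(n_i/√M_i)
= (3.77/√83.80) / (3.77/√83.80 + 1.78/√44.10) = 0.4118/(0.4118 + 0.2680) = 0.6057.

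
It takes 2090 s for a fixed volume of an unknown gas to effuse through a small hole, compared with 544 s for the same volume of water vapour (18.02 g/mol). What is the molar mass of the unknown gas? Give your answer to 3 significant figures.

266 g/mol

Since effusion rate ∝ 1/√M, t_X/t_H₂O = √(M_X/M_H₂O).
2090/544 = 3.842 = √(M_X/18.02)
M_X = 18.02 × 3.842² = 18.02 × 14.76 = 266 g/mol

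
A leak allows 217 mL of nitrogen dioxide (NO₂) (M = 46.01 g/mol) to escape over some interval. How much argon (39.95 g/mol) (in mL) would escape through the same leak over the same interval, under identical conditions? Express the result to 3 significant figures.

Graham's law gives rate_Ar/rate_NO₂ = √(M_NO₂/M_Ar) = √(46.01/39.95) = √1.152 = 1.073.
So the volume for Ar is 217 × 1.073 = 233 mL.

233 mL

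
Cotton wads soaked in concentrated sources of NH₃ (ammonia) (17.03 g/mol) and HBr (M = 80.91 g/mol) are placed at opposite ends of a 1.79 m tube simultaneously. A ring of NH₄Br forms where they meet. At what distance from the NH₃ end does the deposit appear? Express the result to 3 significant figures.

The fronts meet when d_NH₃ + d_HBr = L with d_NH₃/d_HBr = √(M_HBr/M_NH₃) (Graham's law). Here √(M_HBr/M_NH₃) = √(80.91/17.03) = 2.180.
With d_NH₃ + d_HBr = 1.79 m, d_HBr = 1.79/(1 + 2.180) = 0.5629 m.
d_NH₃ = 1.79 − 0.5629 = 1.23 m.

1.23 m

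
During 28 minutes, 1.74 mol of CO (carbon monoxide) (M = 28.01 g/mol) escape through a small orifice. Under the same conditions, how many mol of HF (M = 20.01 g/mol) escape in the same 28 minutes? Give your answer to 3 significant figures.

Graham's law gives rate_HF/rate_CO = √(M_CO/M_HF) = √(28.01/20.01) = √1.400 = 1.183.
So the amount for HF is 1.74 × 1.183 = 2.06 mol.

2.06 mol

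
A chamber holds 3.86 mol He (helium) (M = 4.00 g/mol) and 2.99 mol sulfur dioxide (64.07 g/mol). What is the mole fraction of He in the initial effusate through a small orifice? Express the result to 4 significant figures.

Effusion rate of each component ∝ n_i/√M_i (partial pressure × 1/√M).
Mole fraction of He in the effusate = (n_He/√M_He) / (n_He/√M_He + n_SO₂/√M_SO₂)
= (3.86/√4.00) / (3.86/√4.00 + 2.99/√64.07) = 1.930/(1.930 + 0.3735) = 0.8378.

0.8378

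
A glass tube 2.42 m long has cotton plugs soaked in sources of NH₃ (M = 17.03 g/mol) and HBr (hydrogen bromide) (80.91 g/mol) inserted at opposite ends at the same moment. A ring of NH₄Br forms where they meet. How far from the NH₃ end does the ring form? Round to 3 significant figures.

The fronts meet when d_NH₃ + d_HBr = L with d_NH₃/d_HBr = √(M_HBr/M_NH₃) (Graham's law). Here √(M_HBr/M_NH₃) = √(80.91/17.03) = 2.180.
With d_NH₃ + d_HBr = 2.42 m, d_HBr = 2.42/(1 + 2.180) = 0.7611 m.
d_NH₃ = 2.42 − 0.7611 = 1.66 m.

1.66 m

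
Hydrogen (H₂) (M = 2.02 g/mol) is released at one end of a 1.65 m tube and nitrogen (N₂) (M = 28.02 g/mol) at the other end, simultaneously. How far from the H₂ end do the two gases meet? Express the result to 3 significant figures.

Distances travelled in equal time are proportional to diffusion rates, so d_H₂/d_N₂ = √(M_N₂/M_H₂) = √(28.02/2.02) = 3.724.
With d_H₂ + d_N₂ = 1.65 m, d_N₂ = 1.65/(1 + 3.724) = 0.3492 m.
d_H₂ = 1.65 − 0.3492 = 1.30 m.

1.30 m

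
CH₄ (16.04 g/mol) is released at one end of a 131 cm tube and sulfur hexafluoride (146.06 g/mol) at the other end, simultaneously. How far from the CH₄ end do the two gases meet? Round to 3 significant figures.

98.4 cm

In equal time, each gas travels a distance ∝ its rate ∝ 1/√M, so d_CH₄/d_SF₆ = √(M_SF₆/M_CH₄) = √(146.06/16.04) = 3.018.
With d_CH₄ + d_SF₆ = 131 cm, d_SF₆ = 131/(1 + 3.018) = 32.61 cm.
d_CH₄ = 131 − 32.61 = 98.4 cm.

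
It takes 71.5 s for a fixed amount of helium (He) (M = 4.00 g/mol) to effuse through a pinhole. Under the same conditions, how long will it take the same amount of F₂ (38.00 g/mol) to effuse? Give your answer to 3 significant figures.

220 s

By Graham's law, t_F₂/t_He = √(M_F₂/M_He) = √(38.00/4.00) = √9.500 = 3.082.
So the time for F₂ is 71.5 × 3.082 = 220 s.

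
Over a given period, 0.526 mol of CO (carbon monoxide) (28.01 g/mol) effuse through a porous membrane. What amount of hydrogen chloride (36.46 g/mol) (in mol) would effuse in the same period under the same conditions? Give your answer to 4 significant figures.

0.4610 mol

From Graham's law, rate_HCl/rate_CO = √(M_CO/M_HCl) = √(28.01/36.46) = √0.7682 = 0.8765.
So the amount for HCl is 0.526 × 0.8765 = 0.4610 mol.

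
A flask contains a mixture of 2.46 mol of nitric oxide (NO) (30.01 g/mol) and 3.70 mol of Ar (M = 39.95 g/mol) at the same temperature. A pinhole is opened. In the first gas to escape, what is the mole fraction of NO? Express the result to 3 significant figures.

0.434

Effusion rate of each component ∝ n_i/√M_i (partial pressure × 1/√M).
So x_NO in the escaping gas = (n_NO/√M_NO) / Σ(n_i/√M_i)
= (2.46/√30.01) / (2.46/√30.01 + 3.70/√39.95) = 0.4491/(0.4491 + 0.5854) = 0.434.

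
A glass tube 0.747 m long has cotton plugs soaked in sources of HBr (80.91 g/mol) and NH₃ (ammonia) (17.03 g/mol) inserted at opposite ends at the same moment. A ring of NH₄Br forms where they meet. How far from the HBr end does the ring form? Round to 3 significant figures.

The fronts meet when d_HBr + d_NH₃ = L with d_HBr/d_NH₃ = √(M_NH₃/M_HBr) (Graham's law). Here √(M_NH₃/M_HBr) = √(17.03/80.91) = 0.4588.
With d_HBr + d_NH₃ = 0.747 m, d_NH₃ = 0.747/(1 + 0.4588) = 0.5121 m.
d_HBr = 0.747 − 0.5121 = 0.235 m.

0.235 m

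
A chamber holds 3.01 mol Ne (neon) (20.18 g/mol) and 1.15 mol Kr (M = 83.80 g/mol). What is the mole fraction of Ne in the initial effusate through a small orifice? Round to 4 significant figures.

0.8421

Rate_i ∝ x_i/√M_i (Graham's law weighted by mole fraction), so the effusate composition follows n_i/√M_i.
So x_Ne in the escaping gas = (n_Ne/√M_Ne) / Σ(n_i/√M_i)
= (3.01/√20.18) / (3.01/√20.18 + 1.15/√83.80) = 0.6700/(0.6700 + 0.1256) = 0.8421.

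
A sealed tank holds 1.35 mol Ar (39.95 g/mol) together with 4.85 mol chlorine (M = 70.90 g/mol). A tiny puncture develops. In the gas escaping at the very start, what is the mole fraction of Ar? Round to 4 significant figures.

0.2705

Effusion rate of each component ∝ n_i/√M_i (partial pressure × 1/√M).
x_Ar(eff) = (n_Ar/√M_Ar) / (n_Ar/√M_Ar + n_Cl₂/√M_Cl₂)
= (1.35/√39.95) / (1.35/√39.95 + 4.85/√70.90) = 0.2136/(0.2136 + 0.5760) = 0.2705.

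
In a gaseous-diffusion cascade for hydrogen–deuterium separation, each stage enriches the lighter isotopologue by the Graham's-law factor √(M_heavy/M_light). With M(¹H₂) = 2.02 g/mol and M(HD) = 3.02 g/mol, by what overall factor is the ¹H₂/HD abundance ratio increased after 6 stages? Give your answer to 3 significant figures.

3.34

After 6 stages the ratio has grown by (√(3.02/2.02))^6 = (3.02/2.02)^(6/2).
= 1.49505^3 = 3.34.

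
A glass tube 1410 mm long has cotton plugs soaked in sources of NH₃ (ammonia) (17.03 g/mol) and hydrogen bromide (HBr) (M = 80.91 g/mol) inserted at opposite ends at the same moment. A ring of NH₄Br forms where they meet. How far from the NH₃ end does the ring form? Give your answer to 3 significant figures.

967 mm

In equal time, each gas travels a distance ∝ its rate ∝ 1/√M, so d_NH₃/d_HBr = √(M_HBr/M_NH₃) = √(80.91/17.03) = 2.180.
With d_NH₃ + d_HBr = 1410 mm, d_HBr = 1410/(1 + 2.180) = 443.4 mm.
d_NH₃ = 1410 − 443.4 = 967 mm.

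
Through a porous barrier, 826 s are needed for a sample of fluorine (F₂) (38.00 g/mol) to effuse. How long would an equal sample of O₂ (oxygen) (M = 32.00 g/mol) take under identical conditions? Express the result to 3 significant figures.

From Graham's law, t_O₂/t_F₂ = √(M_O₂/M_F₂) = √(32.00/38.00) = √0.8421 = 0.9177.
So the time for O₂ is 826 × 0.9177 = 758 s.

758 s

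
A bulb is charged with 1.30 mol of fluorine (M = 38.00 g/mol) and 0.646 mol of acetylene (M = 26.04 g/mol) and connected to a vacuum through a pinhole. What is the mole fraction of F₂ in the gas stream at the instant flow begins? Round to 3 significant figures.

The effusion rate of species i is ∝ p_i/√M_i ∝ n_i/√M_i.
Mole fraction of F₂ in the effusate = (n_F₂/√M_F₂) / (n_F₂/√M_F₂ + n_C₂H₂/√M_C₂H₂)
= (1.30/√38.00) / (1.30/√38.00 + 0.646/√26.04) = 0.2109/(0.2109 + 0.1266) = 0.625.

0.625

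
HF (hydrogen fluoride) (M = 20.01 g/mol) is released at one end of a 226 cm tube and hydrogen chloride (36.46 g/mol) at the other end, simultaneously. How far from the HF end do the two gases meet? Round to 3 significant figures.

130 cm

The fronts meet when d_HF + d_HCl = L with d_HF/d_HCl = √(M_HCl/M_HF) (Graham's law). Here √(M_HCl/M_HF) = √(36.46/20.01) = 1.350.
With d_HF + d_HCl = 226 cm, d_HCl = 226/(1 + 1.350) = 96.18 cm.
d_HF = 226 − 96.18 = 130 cm.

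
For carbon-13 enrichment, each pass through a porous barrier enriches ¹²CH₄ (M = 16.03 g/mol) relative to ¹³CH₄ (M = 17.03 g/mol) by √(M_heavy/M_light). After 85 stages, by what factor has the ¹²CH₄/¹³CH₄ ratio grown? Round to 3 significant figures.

13.1

After 85 stages the ratio has grown by (√(17.03/16.03))^85 = (17.03/16.03)^(85/2).
= 1.06238^(85/2) = 13.1.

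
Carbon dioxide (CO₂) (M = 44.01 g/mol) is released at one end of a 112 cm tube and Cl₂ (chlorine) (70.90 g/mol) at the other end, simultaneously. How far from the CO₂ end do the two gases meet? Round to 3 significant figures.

Graham's law gives d_CO₂/d_Cl₂ = rate_CO₂/rate_Cl₂ = √(M_Cl₂/M_CO₂) = √(70.90/44.01) = 1.269.
With d_CO₂ + d_Cl₂ = 112 cm, d_Cl₂ = 112/(1 + 1.269) = 49.36 cm.
d_CO₂ = 112 − 49.36 = 62.6 cm.

62.6 cm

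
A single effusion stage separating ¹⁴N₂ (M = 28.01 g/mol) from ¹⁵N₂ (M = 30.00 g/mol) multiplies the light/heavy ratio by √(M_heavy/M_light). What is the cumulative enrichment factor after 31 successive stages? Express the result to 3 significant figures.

2.90

After 31 stages the ratio has grown by (√(30.00/28.01))^31 = (30.00/28.01)^(31/2).
= 1.07105^(31/2) = 2.90.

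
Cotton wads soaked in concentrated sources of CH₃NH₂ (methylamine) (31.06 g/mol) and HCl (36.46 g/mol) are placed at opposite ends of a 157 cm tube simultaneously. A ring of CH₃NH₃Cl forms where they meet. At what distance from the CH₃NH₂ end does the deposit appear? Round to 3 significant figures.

Distances travelled in equal time are proportional to diffusion rates, so d_CH₃NH₂/d_HCl = √(M_HCl/M_CH₃NH₂) = √(36.46/31.06) = 1.083.
With d_CH₃NH₂ + d_HCl = 157 cm, d_HCl = 157/(1 + 1.083) = 75.36 cm.
d_CH₃NH₂ = 157 − 75.36 = 81.6 cm.

81.6 cm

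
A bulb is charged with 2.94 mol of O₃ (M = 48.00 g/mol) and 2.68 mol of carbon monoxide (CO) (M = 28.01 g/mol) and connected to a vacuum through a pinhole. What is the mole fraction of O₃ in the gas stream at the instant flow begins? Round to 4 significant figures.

0.4559

The effusion rate of species i is ∝ p_i/√M_i ∝ n_i/√M_i.
x_O₃(eff) = (n_O₃/√M_O₃) / (n_O₃/√M_O₃ + n_CO/√M_CO)
= (2.94/√48.00) / (2.94/√48.00 + 2.68/√28.01) = 0.4244/(0.4244 + 0.5064) = 0.4559.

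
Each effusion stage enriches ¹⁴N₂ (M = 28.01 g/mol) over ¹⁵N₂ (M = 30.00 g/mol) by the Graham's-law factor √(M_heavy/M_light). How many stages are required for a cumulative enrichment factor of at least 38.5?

107

Single-stage factor α = √(30.00/28.01), so ln α = ½ ln(1.07105) = 0.03432.
Need α^N ≥ 38.5 ⇒ N ≥ ln(38.5) / ln α = 3.651 / 0.03432 = 106.38.
Rounding up, N = 107 stages.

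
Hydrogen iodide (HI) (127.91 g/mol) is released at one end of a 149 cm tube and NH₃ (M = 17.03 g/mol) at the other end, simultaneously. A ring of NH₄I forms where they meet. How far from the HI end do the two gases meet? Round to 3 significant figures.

Graham's law gives d_HI/d_NH₃ = rate_HI/rate_NH₃ = √(M_NH₃/M_HI) = √(17.03/127.91) = 0.3649.
With d_HI + d_NH₃ = 149 cm, d_NH₃ = 149/(1 + 0.3649) = 109.2 cm.
d_HI = 149 − 109.2 = 39.8 cm.

39.8 cm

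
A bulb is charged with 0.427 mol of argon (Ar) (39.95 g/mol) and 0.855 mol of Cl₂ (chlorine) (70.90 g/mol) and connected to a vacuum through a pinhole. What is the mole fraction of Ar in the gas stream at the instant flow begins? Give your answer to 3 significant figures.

The effusion rate of species i is ∝ p_i/√M_i ∝ n_i/√M_i.
x_Ar(eff) = (n_Ar/√M_Ar) / (n_Ar/√M_Ar + n_Cl₂/√M_Cl₂)
= (0.427/√39.95) / (0.427/√39.95 + 0.855/√70.90) = 0.06756/(0.06756 + 0.1015) = 0.400.

0.400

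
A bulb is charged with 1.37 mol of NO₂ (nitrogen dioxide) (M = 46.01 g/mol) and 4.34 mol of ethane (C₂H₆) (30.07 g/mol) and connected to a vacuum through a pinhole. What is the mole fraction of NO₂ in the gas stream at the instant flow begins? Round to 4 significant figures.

0.2033

Each component's effusion rate ∝ (its partial pressure)·(1/√M) ∝ n_i/√M_i.
So x_NO₂ in the escaping gas = (n_NO₂/√M_NO₂) / Σ(n_i/√M_i)
= (1.37/√46.01) / (1.37/√46.01 + 4.34/√30.07) = 0.2020/(0.2020 + 0.7914) = 0.2033.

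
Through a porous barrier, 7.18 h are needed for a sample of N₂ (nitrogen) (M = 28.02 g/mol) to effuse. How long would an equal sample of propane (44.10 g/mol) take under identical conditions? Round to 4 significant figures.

Using Graham's law: t_C₃H₈/t_N₂ = √(M_C₃H₈/M_N₂) = √(44.10/28.02) = √1.574 = 1.255.
So the time for C₃H₈ is 7.18 × 1.255 = 9.008 h.

9.008 h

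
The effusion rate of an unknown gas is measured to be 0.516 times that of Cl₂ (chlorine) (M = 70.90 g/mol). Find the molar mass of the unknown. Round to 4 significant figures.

266.3 g/mol

Since effusion rate ∝ 1/√M, rate_X/rate_Cl₂ = √(M_Cl₂/M_X).
0.516 = √(70.90/M_X)
M_X = 70.90 / 0.516² = 70.90 / 0.2663 = 266.3 g/mol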